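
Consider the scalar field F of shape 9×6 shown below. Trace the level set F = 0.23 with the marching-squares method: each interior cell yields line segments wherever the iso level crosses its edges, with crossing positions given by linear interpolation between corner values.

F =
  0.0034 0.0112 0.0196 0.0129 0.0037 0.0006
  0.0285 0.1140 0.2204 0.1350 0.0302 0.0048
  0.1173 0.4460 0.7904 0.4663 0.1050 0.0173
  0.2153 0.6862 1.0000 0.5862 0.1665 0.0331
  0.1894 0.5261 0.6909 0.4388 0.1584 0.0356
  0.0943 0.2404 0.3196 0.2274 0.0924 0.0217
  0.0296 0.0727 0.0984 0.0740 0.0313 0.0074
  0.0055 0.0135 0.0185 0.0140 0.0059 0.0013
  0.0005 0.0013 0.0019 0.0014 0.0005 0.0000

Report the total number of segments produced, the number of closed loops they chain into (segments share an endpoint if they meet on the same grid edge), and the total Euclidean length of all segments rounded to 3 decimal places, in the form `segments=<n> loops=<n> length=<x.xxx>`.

cell (1,0): code 0100 → (1.349,1.000)–(2.000,0.343)
cell (1,1): code 1100 → (1.017,2.000)–(1.349,1.000)
cell (1,2): code 1100 → (1.287,3.000)–(1.017,2.000)
cell (1,3): code 1000 → (2.000,3.654)–(1.287,3.000)
cell (2,0): code 0110 → (2.000,0.343)–(3.000,0.031)
cell (2,3): code 1001 → (3.000,3.849)–(2.000,3.654)
cell (3,0): code 0110 → (3.000,0.031)–(4.000,0.121)
cell (3,3): code 1001 → (4.000,3.745)–(3.000,3.849)
cell (4,0): code 0110 → (4.000,0.121)–(5.000,0.929)
cell (4,2): code 1011 → (5.000,2.972)–(4.988,3.000)
cell (4,3): code 0001 → (4.988,3.000)–(4.000,3.745)
cell (5,0): code 0010 → (5.000,0.929)–(5.062,1.000)
cell (5,1): code 0011 → (5.062,1.000)–(5.405,2.000)
cell (5,2): code 0001 → (5.405,2.000)–(5.000,2.972)
total: 14 segments, chained into 1 closed loop(s), length Σ = 12.815623

segments=14 loops=1 length=12.816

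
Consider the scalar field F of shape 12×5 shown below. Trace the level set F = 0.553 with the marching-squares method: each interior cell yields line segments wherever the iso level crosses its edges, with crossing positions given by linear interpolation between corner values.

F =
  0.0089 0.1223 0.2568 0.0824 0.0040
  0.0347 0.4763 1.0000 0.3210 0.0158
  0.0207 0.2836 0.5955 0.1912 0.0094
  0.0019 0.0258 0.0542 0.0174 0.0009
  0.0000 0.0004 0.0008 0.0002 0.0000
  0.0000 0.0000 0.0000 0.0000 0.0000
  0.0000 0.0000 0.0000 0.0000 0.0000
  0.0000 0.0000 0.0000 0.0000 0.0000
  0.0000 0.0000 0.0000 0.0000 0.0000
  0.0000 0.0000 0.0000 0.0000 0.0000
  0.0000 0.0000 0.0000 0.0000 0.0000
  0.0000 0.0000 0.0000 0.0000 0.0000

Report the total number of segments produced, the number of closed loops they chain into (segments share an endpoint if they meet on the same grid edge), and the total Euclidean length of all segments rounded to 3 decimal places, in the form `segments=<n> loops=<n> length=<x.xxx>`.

cell (0,1): code 0100 → (0.399,2.000)–(1.000,1.146)
cell (0,2): code 1000 → (1.000,2.658)–(0.399,2.000)
cell (1,1): code 0110 → (1.000,1.146)–(2.000,1.864)
cell (1,2): code 1001 → (2.000,2.105)–(1.000,2.658)
cell (2,1): code 0010 → (2.000,1.864)–(2.079,2.000)
cell (2,2): code 0001 → (2.079,2.000)–(2.000,2.105)
total: 6 segments, chained into 1 closed loop(s), length Σ = 4.597799

segments=6 loops=1 length=4.598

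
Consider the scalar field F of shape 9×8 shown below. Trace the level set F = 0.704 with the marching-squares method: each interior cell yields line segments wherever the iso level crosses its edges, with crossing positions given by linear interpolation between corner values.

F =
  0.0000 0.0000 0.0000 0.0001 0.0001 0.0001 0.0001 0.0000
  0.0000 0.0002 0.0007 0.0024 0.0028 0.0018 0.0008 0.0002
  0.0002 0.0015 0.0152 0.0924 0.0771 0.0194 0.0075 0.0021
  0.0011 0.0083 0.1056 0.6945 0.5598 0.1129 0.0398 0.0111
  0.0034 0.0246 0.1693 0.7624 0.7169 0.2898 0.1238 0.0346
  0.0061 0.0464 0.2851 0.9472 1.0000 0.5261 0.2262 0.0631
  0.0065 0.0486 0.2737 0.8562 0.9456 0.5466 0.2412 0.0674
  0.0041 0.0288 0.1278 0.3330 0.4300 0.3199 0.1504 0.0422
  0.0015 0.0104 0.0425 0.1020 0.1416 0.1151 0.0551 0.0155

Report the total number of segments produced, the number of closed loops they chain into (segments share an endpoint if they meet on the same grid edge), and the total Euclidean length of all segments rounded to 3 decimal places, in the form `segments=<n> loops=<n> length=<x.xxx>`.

cell (3,2): code 0100 → (3.140,3.000)–(4.000,2.902)
cell (3,3): code 1100 → (3.918,4.000)–(3.140,3.000)
cell (3,4): code 1000 → (4.000,4.030)–(3.918,4.000)
cell (4,2): code 0110 → (4.000,2.902)–(5.000,2.633)
cell (4,4): code 1001 → (5.000,4.625)–(4.000,4.030)
cell (5,2): code 0110 → (5.000,2.633)–(6.000,2.739)
cell (5,4): code 1001 → (6.000,4.606)–(5.000,4.625)
cell (6,2): code 0010 → (6.000,2.739)–(6.291,3.000)
cell (6,3): code 0011 → (6.291,3.000)–(6.469,4.000)
cell (6,4): code 0001 → (6.469,4.000)–(6.000,4.606)
total: 10 segments, chained into 1 closed loop(s), length Σ = 8.597125

segments=10 loops=1 length=8.597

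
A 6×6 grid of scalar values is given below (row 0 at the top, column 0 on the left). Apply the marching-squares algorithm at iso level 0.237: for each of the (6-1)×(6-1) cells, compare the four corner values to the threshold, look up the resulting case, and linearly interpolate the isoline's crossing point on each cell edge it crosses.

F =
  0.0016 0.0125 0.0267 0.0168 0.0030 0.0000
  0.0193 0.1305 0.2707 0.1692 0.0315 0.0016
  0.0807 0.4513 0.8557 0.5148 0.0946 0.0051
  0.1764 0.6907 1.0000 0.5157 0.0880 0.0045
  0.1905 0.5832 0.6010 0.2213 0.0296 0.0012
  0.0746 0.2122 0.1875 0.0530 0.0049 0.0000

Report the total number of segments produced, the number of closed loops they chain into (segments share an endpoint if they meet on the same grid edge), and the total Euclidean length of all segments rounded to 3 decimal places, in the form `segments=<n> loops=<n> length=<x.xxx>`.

cell (0,1): code 0100 → (0.862,2.000)–(1.000,1.760)
cell (0,2): code 1000 → (1.000,2.332)–(0.862,2.000)
cell (1,0): code 0100 → (1.332,1.000)–(2.000,0.422)
cell (1,1): code 1110 → (1.000,1.760)–(1.332,1.000)
cell (1,2): code 1101 → (1.196,3.000)–(1.000,2.332)
cell (1,3): code 1000 → (2.000,3.661)–(1.196,3.000)
cell (2,0): code 0110 → (2.000,0.422)–(3.000,0.118)
cell (2,3): code 1001 → (3.000,3.652)–(2.000,3.661)
cell (3,0): code 0110 → (3.000,0.118)–(4.000,0.118)
cell (3,2): code 1011 → (4.000,2.959)–(3.947,3.000)
cell (3,3): code 0001 → (3.947,3.000)–(3.000,3.652)
cell (4,0): code 0010 → (4.000,0.118)–(4.933,1.000)
cell (4,1): code 0011 → (4.933,1.000)–(4.880,2.000)
cell (4,2): code 0001 → (4.880,2.000)–(4.000,2.959)
total: 14 segments, chained into 1 closed loop(s), length Σ = 11.934909

segments=14 loops=1 length=11.935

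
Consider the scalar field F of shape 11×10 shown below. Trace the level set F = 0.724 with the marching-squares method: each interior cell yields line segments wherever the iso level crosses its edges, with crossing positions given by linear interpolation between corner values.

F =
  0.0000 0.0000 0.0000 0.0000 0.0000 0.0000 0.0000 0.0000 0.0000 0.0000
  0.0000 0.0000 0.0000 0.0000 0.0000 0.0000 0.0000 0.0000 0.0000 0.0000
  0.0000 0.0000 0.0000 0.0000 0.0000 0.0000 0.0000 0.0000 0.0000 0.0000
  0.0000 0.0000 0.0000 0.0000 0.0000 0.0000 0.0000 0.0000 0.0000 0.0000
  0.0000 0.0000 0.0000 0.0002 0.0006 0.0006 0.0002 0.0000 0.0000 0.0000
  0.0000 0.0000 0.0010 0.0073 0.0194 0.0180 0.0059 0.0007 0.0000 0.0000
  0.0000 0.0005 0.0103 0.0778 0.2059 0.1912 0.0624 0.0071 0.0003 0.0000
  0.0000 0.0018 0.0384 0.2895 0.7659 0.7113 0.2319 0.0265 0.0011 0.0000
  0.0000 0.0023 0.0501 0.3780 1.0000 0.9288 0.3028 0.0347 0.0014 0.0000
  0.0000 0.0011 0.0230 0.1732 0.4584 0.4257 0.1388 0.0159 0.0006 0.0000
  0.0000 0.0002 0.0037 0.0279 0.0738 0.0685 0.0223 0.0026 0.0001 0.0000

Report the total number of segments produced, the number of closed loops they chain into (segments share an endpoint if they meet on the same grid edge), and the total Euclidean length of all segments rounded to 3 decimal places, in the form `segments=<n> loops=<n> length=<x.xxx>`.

segments=8 loops=1 length=5.388

cell (6,3): code 0100 → (6.925,4.000)–(7.000,3.912)
cell (6,4): code 1000 → (7.000,4.767)–(6.925,4.000)
cell (7,3): code 0110 → (7.000,3.912)–(8.000,3.556)
cell (7,4): code 1101 → (7.058,5.000)–(7.000,4.767)
cell (7,5): code 1000 → (8.000,5.327)–(7.058,5.000)
cell (8,3): code 0010 → (8.000,3.556)–(8.510,4.000)
cell (8,4): code 0011 → (8.510,4.000)–(8.407,5.000)
cell (8,5): code 0001 → (8.407,5.000)–(8.000,5.327)
total: 8 segments, chained into 1 closed loop(s), length Σ = 5.387760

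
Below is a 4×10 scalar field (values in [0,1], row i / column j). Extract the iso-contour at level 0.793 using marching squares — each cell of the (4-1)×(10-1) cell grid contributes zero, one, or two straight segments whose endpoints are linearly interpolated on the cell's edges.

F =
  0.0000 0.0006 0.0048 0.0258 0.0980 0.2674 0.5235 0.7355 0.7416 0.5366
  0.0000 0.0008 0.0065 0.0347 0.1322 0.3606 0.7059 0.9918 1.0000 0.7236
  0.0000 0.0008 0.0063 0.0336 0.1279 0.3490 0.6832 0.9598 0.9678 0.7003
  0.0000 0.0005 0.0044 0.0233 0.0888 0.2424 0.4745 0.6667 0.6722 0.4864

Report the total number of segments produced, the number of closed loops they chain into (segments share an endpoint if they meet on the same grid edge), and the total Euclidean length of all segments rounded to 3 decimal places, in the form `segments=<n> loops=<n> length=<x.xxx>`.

cell (0,6): code 0100 → (0.224,7.000)–(1.000,6.305)
cell (0,7): code 1100 → (0.199,8.000)–(0.224,7.000)
cell (0,8): code 1000 → (1.000,8.749)–(0.199,8.000)
cell (1,6): code 0110 → (1.000,6.305)–(2.000,6.397)
cell (1,8): code 1001 → (2.000,8.653)–(1.000,8.749)
cell (2,6): code 0010 → (2.000,6.397)–(2.569,7.000)
cell (2,7): code 0011 → (2.569,7.000)–(2.591,8.000)
cell (2,8): code 0001 → (2.591,8.000)–(2.000,8.653)
total: 8 segments, chained into 1 closed loop(s), length Σ = 7.858173

segments=8 loops=1 length=7.858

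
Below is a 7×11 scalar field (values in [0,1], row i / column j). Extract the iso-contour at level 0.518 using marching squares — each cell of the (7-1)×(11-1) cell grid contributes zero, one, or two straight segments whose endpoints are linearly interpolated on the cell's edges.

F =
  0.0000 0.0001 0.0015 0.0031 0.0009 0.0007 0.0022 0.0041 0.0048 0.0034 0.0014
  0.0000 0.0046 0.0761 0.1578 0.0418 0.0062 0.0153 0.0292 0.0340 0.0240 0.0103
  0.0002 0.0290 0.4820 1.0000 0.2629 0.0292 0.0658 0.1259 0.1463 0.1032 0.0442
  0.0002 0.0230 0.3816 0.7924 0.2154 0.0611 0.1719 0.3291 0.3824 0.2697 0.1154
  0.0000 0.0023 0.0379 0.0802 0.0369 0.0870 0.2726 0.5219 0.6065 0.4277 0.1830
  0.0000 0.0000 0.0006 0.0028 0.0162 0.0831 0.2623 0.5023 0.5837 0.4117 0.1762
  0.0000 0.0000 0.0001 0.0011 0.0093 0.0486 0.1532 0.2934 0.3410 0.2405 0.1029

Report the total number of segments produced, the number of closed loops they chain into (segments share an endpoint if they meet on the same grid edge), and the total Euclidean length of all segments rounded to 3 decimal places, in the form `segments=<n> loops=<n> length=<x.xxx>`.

segments=14 loops=2 length=10.470

cell (1,2): code 0100 → (1.428,3.000)–(2.000,2.069)
cell (1,3): code 1000 → (2.000,3.654)–(1.428,3.000)
cell (2,2): code 0110 → (2.000,2.069)–(3.000,2.332)
cell (2,3): code 1001 → (3.000,3.476)–(2.000,3.654)
cell (3,2): code 0010 → (3.000,2.332)–(3.385,3.000)
cell (3,3): code 0001 → (3.385,3.000)–(3.000,3.476)
cell (3,6): code 0100 → (3.980,7.000)–(4.000,6.984)
cell (3,7): code 1100 → (3.605,8.000)–(3.980,7.000)
cell (3,8): code 1000 → (4.000,8.495)–(3.605,8.000)
cell (4,6): code 0010 → (4.000,6.984)–(4.199,7.000)
cell (4,7): code 0111 → (4.199,7.000)–(5.000,7.193)
cell (4,8): code 1001 → (5.000,8.382)–(4.000,8.495)
cell (5,7): code 0010 → (5.000,7.193)–(5.271,8.000)
cell (5,8): code 0001 → (5.271,8.000)–(5.000,8.382)
total: 14 segments, chained into 2 closed loop(s), length Σ = 10.470265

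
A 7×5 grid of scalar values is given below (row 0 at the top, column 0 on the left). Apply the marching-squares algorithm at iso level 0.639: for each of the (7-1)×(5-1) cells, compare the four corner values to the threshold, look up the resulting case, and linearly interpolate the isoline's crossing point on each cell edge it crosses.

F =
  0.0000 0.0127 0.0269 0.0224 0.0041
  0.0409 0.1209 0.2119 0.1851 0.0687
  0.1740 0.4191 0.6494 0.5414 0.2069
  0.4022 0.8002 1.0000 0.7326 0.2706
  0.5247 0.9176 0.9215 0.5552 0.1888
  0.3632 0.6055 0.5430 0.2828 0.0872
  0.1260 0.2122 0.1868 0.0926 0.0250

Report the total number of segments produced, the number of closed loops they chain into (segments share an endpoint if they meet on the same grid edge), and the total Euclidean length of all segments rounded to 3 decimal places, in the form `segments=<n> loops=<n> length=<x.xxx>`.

cell (1,1): code 0100 → (1.976,2.000)–(2.000,1.955)
cell (1,2): code 1000 → (2.000,2.096)–(1.976,2.000)
cell (2,0): code 0100 → (2.577,1.000)–(3.000,0.595)
cell (2,1): code 1110 → (2.000,1.955)–(2.577,1.000)
cell (2,2): code 1101 → (2.510,3.000)–(2.000,2.096)
cell (2,3): code 1000 → (3.000,3.203)–(2.510,3.000)
cell (3,0): code 0110 → (3.000,0.595)–(4.000,0.291)
cell (3,2): code 1011 → (4.000,2.771)–(3.528,3.000)
cell (3,3): code 0001 → (3.528,3.000)–(3.000,3.203)
cell (4,0): code 0010 → (4.000,0.291)–(4.893,1.000)
cell (4,1): code 0011 → (4.893,1.000)–(4.746,2.000)
cell (4,2): code 0001 → (4.746,2.000)–(4.000,2.771)
total: 12 segments, chained into 1 closed loop(s), length Σ = 8.778368

segments=12 loops=1 length=8.778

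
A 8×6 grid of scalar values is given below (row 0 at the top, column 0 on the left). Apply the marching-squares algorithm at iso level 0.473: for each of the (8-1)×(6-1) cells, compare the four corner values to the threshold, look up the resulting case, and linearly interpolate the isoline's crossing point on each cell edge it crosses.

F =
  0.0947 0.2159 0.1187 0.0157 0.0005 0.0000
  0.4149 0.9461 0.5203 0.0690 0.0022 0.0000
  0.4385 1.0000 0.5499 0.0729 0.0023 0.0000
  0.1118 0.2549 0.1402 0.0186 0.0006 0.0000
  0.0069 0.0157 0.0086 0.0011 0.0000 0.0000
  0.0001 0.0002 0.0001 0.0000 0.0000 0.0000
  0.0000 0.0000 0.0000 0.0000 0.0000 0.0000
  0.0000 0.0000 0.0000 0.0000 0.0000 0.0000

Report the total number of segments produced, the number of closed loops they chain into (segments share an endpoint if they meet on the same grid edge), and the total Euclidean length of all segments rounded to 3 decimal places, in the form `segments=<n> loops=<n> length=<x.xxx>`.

cell (0,0): code 0100 → (0.352,1.000)–(1.000,0.109)
cell (0,1): code 1100 → (0.882,2.000)–(0.352,1.000)
cell (0,2): code 1000 → (1.000,2.105)–(0.882,2.000)
cell (1,0): code 0110 → (1.000,0.109)–(2.000,0.061)
cell (1,2): code 1001 → (2.000,2.161)–(1.000,2.105)
cell (2,0): code 0010 → (2.000,0.061)–(2.707,1.000)
cell (2,1): code 0011 → (2.707,1.000)–(2.188,2.000)
cell (2,2): code 0001 → (2.188,2.000)–(2.000,2.161)
total: 8 segments, chained into 1 closed loop(s), length Σ = 6.943167

segments=8 loops=1 length=6.943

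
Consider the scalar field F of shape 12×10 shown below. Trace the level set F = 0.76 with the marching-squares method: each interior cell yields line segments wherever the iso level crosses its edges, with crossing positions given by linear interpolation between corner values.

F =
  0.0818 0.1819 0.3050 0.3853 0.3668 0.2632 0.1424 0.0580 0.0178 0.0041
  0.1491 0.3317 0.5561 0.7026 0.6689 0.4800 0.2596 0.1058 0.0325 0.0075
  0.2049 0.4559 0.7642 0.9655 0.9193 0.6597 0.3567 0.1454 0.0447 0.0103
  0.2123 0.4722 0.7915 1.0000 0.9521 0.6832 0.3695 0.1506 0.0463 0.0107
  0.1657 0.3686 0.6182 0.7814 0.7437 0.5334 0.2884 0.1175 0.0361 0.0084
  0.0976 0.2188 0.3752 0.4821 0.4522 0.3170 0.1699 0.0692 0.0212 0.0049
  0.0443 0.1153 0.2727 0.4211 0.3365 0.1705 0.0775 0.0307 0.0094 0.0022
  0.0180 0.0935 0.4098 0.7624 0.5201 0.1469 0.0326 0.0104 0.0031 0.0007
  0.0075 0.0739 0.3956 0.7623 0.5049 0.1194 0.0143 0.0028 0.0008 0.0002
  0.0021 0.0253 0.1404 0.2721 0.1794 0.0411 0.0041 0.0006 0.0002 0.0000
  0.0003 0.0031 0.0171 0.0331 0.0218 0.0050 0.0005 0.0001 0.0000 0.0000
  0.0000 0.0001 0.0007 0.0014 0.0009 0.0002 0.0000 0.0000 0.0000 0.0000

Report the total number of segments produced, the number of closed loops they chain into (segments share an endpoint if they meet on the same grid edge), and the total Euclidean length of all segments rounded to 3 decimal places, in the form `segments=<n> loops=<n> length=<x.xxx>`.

cell (1,1): code 0100 → (1.980,2.000)–(2.000,1.986)
cell (1,2): code 1100 → (1.218,3.000)–(1.980,2.000)
cell (1,3): code 1100 → (1.364,4.000)–(1.218,3.000)
cell (1,4): code 1000 → (2.000,4.614)–(1.364,4.000)
cell (2,1): code 0110 → (2.000,1.986)–(3.000,1.901)
cell (2,4): code 1001 → (3.000,4.714)–(2.000,4.614)
cell (3,1): code 0010 → (3.000,1.901)–(3.182,2.000)
cell (3,2): code 0111 → (3.182,2.000)–(4.000,2.869)
cell (3,3): code 1011 → (4.000,3.568)–(3.922,4.000)
cell (3,4): code 0001 → (3.922,4.000)–(3.000,4.714)
cell (4,2): code 0010 → (4.000,2.869)–(4.072,3.000)
cell (4,3): code 0001 → (4.072,3.000)–(4.000,3.568)
cell (6,2): code 0100 → (6.993,3.000)–(7.000,2.993)
cell (6,3): code 1000 → (7.000,3.010)–(6.993,3.000)
cell (7,2): code 0110 → (7.000,2.993)–(8.000,2.994)
cell (7,3): code 1001 → (8.000,3.009)–(7.000,3.010)
cell (8,2): code 0010 → (8.000,2.994)–(8.005,3.000)
cell (8,3): code 0001 → (8.005,3.000)–(8.000,3.009)
total: 18 segments, chained into 2 closed loop(s), length Σ = 10.951612

segments=18 loops=2 length=10.952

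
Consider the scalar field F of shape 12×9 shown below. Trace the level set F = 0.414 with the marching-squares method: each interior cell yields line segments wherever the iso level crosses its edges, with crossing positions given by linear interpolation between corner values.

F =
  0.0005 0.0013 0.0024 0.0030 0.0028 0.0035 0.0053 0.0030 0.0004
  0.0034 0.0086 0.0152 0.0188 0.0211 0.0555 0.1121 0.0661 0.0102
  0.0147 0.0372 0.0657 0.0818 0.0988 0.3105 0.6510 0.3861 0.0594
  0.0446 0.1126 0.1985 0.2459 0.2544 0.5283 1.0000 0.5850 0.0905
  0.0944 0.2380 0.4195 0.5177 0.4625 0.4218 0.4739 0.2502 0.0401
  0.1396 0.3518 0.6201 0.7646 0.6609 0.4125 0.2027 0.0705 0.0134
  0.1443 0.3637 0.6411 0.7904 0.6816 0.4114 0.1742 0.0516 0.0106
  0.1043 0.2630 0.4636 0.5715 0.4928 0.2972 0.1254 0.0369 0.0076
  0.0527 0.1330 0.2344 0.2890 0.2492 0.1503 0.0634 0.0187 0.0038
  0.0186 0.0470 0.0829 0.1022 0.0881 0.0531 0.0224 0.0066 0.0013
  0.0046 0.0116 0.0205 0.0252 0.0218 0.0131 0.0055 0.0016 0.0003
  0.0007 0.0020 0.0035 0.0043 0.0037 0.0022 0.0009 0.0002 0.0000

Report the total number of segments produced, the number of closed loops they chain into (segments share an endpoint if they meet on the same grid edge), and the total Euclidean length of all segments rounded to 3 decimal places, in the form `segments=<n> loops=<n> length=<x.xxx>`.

segments=24 loops=1 length=18.898

cell (1,5): code 0100 → (1.560,6.000)–(2.000,5.304)
cell (1,6): code 1000 → (2.000,6.895)–(1.560,6.000)
cell (2,4): code 0100 → (2.475,5.000)–(3.000,4.583)
cell (2,5): code 1110 → (2.000,5.304)–(2.475,5.000)
cell (2,6): code 1101 → (2.140,7.000)–(2.000,6.895)
cell (2,7): code 1000 → (3.000,7.346)–(2.140,7.000)
cell (3,1): code 0100 → (3.975,2.000)–(4.000,1.970)
cell (3,2): code 1100 → (3.618,3.000)–(3.975,2.000)
cell (3,3): code 1100 → (3.767,4.000)–(3.618,3.000)
cell (3,4): code 1110 → (3.000,4.583)–(3.767,4.000)
cell (3,6): code 1011 → (4.000,6.268)–(3.511,7.000)
cell (3,7): code 0001 → (3.511,7.000)–(3.000,7.346)
cell (4,1): code 0110 → (4.000,1.970)–(5.000,1.232)
cell (4,4): code 1011 → (5.000,4.994)–(4.839,5.000)
cell (4,5): code 0011 → (4.839,5.000)–(4.221,6.000)
cell (4,6): code 0001 → (4.221,6.000)–(4.000,6.268)
cell (5,1): code 0110 → (5.000,1.232)–(6.000,1.181)
cell (5,4): code 1001 → (6.000,4.990)–(5.000,4.994)
cell (6,1): code 0110 → (6.000,1.181)–(7.000,1.753)
cell (6,4): code 1001 → (7.000,4.403)–(6.000,4.990)
cell (7,1): code 0010 → (7.000,1.753)–(7.216,2.000)
cell (7,2): code 0011 → (7.216,2.000)–(7.558,3.000)
cell (7,3): code 0011 → (7.558,3.000)–(7.323,4.000)
cell (7,4): code 0001 → (7.323,4.000)–(7.000,4.403)
total: 24 segments, chained into 1 closed loop(s), length Σ = 18.897854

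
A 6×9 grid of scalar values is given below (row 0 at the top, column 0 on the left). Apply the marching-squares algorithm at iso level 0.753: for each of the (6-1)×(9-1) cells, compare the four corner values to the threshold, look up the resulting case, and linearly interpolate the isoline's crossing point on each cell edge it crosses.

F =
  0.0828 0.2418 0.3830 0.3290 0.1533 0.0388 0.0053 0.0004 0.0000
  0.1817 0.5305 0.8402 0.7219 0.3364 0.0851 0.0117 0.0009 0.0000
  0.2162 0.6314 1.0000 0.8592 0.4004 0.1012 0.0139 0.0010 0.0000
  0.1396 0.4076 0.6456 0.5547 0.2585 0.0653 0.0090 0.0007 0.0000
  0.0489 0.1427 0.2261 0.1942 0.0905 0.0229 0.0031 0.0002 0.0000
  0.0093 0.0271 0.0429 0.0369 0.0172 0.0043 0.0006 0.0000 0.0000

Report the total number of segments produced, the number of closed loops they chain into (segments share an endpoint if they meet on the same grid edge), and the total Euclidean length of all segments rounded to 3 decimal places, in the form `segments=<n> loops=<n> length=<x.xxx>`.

segments=8 loops=1 length=5.773

cell (0,1): code 0100 → (0.809,2.000)–(1.000,1.718)
cell (0,2): code 1000 → (1.000,2.737)–(0.809,2.000)
cell (1,1): code 0110 → (1.000,1.718)–(2.000,1.330)
cell (1,2): code 1101 → (1.227,3.000)–(1.000,2.737)
cell (1,3): code 1000 → (2.000,3.231)–(1.227,3.000)
cell (2,1): code 0010 → (2.000,1.330)–(2.697,2.000)
cell (2,2): code 0011 → (2.697,2.000)–(2.349,3.000)
cell (2,3): code 0001 → (2.349,3.000)–(2.000,3.231)
total: 8 segments, chained into 1 closed loop(s), length Σ = 5.773005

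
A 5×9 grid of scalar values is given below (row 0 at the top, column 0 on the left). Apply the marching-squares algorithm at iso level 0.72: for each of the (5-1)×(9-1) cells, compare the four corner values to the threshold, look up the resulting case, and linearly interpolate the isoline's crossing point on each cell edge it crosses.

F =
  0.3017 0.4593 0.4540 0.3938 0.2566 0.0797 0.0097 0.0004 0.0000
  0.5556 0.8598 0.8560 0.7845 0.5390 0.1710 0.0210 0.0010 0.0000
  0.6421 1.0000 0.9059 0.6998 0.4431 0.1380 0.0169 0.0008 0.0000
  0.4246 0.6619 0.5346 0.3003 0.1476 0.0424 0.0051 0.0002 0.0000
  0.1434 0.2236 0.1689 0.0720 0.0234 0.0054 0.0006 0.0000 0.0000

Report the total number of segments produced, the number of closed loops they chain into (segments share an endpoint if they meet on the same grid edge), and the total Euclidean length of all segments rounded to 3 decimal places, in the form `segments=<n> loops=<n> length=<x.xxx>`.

cell (0,0): code 0100 → (0.651,1.000)–(1.000,0.540)
cell (0,1): code 1100 → (0.662,2.000)–(0.651,1.000)
cell (0,2): code 1100 → (0.835,3.000)–(0.662,2.000)
cell (0,3): code 1000 → (1.000,3.263)–(0.835,3.000)
cell (1,0): code 0110 → (1.000,0.540)–(2.000,0.218)
cell (1,2): code 1011 → (2.000,2.902)–(1.762,3.000)
cell (1,3): code 0001 → (1.762,3.000)–(1.000,3.263)
cell (2,0): code 0010 → (2.000,0.218)–(2.828,1.000)
cell (2,1): code 0011 → (2.828,1.000)–(2.501,2.000)
cell (2,2): code 0001 → (2.501,2.000)–(2.000,2.902)
total: 10 segments, chained into 1 closed loop(s), length Σ = 8.239688

segments=10 loops=1 length=8.240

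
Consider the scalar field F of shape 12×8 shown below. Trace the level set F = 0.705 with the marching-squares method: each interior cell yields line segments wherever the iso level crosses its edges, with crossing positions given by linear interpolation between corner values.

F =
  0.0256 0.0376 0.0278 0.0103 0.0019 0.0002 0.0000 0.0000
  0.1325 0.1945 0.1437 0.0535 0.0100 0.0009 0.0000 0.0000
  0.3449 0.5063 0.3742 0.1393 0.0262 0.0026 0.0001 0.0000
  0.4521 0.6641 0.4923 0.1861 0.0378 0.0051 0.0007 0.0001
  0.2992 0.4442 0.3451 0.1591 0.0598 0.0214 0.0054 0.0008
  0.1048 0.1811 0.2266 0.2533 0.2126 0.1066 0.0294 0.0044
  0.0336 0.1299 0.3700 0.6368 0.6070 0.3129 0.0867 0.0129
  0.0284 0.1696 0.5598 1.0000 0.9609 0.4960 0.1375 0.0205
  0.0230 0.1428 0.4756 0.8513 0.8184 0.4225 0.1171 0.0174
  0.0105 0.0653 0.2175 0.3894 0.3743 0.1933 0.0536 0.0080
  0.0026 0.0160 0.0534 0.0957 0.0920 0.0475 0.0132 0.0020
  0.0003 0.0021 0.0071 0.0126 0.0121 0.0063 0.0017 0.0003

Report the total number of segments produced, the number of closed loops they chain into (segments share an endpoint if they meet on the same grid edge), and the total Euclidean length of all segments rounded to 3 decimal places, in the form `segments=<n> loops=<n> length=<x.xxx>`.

segments=8 loops=1 length=6.926

cell (6,2): code 0100 → (6.188,3.000)–(7.000,2.330)
cell (6,3): code 1100 → (6.277,4.000)–(6.188,3.000)
cell (6,4): code 1000 → (7.000,4.550)–(6.277,4.000)
cell (7,2): code 0110 → (7.000,2.330)–(8.000,2.611)
cell (7,4): code 1001 → (8.000,4.286)–(7.000,4.550)
cell (8,2): code 0010 → (8.000,2.611)–(8.317,3.000)
cell (8,3): code 0011 → (8.317,3.000)–(8.255,4.000)
cell (8,4): code 0001 → (8.255,4.000)–(8.000,4.286)
total: 8 segments, chained into 1 closed loop(s), length Σ = 6.926212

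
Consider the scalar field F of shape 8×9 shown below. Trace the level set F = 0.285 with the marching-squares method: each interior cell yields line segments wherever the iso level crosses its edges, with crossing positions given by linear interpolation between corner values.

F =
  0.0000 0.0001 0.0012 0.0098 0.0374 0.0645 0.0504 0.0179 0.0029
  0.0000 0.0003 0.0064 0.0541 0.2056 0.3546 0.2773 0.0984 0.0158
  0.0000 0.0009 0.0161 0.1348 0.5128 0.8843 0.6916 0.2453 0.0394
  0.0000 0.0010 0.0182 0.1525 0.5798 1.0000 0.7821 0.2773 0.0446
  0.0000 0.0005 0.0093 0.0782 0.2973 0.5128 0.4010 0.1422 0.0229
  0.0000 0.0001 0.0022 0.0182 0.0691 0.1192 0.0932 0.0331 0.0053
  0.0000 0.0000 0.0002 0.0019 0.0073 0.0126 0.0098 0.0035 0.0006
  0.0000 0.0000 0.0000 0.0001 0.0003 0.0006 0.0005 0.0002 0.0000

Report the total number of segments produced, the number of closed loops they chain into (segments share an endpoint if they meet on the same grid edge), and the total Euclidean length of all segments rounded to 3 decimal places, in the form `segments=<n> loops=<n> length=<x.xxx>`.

segments=14 loops=1 length=11.583

cell (0,4): code 0100 → (0.760,5.000)–(1.000,4.533)
cell (0,5): code 1000 → (1.000,5.900)–(0.760,5.000)
cell (1,3): code 0100 → (1.258,4.000)–(2.000,3.397)
cell (1,4): code 1110 → (1.000,4.533)–(1.258,4.000)
cell (1,5): code 1101 → (1.019,6.000)–(1.000,5.900)
cell (1,6): code 1000 → (2.000,6.911)–(1.019,6.000)
cell (2,3): code 0110 → (2.000,3.397)–(3.000,3.310)
cell (2,6): code 1001 → (3.000,6.985)–(2.000,6.911)
cell (3,3): code 0110 → (3.000,3.310)–(4.000,3.944)
cell (3,6): code 1001 → (4.000,6.448)–(3.000,6.985)
cell (4,3): code 0010 → (4.000,3.944)–(4.054,4.000)
cell (4,4): code 0011 → (4.054,4.000)–(4.579,5.000)
cell (4,5): code 0011 → (4.579,5.000)–(4.377,6.000)
cell (4,6): code 0001 → (4.377,6.000)–(4.000,6.448)
total: 14 segments, chained into 1 closed loop(s), length Σ = 11.583406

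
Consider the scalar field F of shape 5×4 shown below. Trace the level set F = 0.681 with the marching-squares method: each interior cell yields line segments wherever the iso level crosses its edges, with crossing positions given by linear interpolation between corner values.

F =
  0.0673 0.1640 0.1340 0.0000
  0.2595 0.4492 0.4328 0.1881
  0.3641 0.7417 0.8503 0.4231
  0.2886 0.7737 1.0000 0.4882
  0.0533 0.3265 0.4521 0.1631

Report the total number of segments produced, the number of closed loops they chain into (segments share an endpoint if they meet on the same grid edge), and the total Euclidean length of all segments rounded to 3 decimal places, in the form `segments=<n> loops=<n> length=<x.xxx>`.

cell (1,0): code 0100 → (1.792,1.000)–(2.000,0.839)
cell (1,1): code 1100 → (1.594,2.000)–(1.792,1.000)
cell (1,2): code 1000 → (2.000,2.396)–(1.594,2.000)
cell (2,0): code 0110 → (2.000,0.839)–(3.000,0.809)
cell (2,2): code 1001 → (3.000,2.623)–(2.000,2.396)
cell (3,0): code 0010 → (3.000,0.809)–(3.207,1.000)
cell (3,1): code 0011 → (3.207,1.000)–(3.582,2.000)
cell (3,2): code 0001 → (3.582,2.000)–(3.000,2.623)
total: 8 segments, chained into 1 closed loop(s), length Σ = 6.077644

segments=8 loops=1 length=6.078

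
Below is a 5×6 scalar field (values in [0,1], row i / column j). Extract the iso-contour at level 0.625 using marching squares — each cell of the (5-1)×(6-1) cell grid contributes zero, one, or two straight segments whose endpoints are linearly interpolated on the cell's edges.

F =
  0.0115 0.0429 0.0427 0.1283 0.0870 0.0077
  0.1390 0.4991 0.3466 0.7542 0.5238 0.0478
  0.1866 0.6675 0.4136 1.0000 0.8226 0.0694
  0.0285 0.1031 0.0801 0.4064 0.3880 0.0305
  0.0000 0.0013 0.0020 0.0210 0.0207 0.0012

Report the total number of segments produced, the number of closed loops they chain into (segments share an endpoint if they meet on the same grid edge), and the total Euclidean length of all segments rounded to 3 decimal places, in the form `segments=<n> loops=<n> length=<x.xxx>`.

cell (0,2): code 0100 → (0.794,3.000)–(1.000,2.683)
cell (0,3): code 1000 → (1.000,3.561)–(0.794,3.000)
cell (1,0): code 0100 → (1.748,1.000)–(2.000,0.912)
cell (1,1): code 1000 → (2.000,1.167)–(1.748,1.000)
cell (1,2): code 0110 → (1.000,2.683)–(2.000,2.361)
cell (1,3): code 1101 → (1.339,4.000)–(1.000,3.561)
cell (1,4): code 1000 → (2.000,4.262)–(1.339,4.000)
cell (2,0): code 0010 → (2.000,0.912)–(2.075,1.000)
cell (2,1): code 0001 → (2.075,1.000)–(2.000,1.167)
cell (2,2): code 0010 → (2.000,2.361)–(2.632,3.000)
cell (2,3): code 0011 → (2.632,3.000)–(2.455,4.000)
cell (2,4): code 0001 → (2.455,4.000)–(2.000,4.262)
total: 12 segments, chained into 2 closed loop(s), length Σ = 6.601934

segments=12 loops=2 length=6.602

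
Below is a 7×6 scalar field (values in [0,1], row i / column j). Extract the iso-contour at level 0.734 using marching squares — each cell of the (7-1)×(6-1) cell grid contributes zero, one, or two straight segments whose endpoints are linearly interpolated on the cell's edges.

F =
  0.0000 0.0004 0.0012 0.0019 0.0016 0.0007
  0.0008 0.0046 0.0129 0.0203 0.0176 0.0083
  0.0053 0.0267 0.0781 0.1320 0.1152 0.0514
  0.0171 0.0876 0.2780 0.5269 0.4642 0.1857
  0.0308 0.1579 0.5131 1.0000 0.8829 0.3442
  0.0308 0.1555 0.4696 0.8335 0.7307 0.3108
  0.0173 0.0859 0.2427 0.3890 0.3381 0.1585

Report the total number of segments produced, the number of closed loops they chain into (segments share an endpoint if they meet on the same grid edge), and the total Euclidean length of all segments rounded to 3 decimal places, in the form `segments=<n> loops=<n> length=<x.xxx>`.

segments=8 loops=1 length=5.694

cell (3,2): code 0100 → (3.438,3.000)–(4.000,2.454)
cell (3,3): code 1100 → (3.644,4.000)–(3.438,3.000)
cell (3,4): code 1000 → (4.000,4.276)–(3.644,4.000)
cell (4,2): code 0110 → (4.000,2.454)–(5.000,2.727)
cell (4,3): code 1011 → (5.000,3.968)–(4.978,4.000)
cell (4,4): code 0001 → (4.978,4.000)–(4.000,4.276)
cell (5,2): code 0010 → (5.000,2.727)–(5.224,3.000)
cell (5,3): code 0001 → (5.224,3.000)–(5.000,3.968)
total: 8 segments, chained into 1 closed loop(s), length Σ = 5.694220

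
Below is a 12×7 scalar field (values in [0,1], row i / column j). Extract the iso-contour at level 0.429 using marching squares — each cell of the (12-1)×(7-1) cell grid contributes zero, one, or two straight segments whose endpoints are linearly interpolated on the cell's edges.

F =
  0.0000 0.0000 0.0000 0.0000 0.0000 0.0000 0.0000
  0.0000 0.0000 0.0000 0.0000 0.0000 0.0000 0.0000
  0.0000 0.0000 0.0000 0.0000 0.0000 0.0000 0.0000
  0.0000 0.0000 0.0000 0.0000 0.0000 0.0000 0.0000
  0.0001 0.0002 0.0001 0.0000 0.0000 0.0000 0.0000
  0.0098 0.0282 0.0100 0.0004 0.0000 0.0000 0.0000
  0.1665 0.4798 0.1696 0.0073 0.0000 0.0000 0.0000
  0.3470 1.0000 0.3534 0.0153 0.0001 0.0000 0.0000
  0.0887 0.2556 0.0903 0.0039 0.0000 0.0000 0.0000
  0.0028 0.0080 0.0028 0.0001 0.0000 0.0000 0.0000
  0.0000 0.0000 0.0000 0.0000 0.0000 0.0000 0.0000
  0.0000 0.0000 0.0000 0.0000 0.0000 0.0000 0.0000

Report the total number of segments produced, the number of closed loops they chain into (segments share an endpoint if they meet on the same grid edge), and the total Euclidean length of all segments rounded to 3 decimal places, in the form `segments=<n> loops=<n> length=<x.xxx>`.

segments=6 loops=1 length=5.188

cell (5,0): code 0100 → (5.888,1.000)–(6.000,0.838)
cell (5,1): code 1000 → (6.000,1.164)–(5.888,1.000)
cell (6,0): code 0110 → (6.000,0.838)–(7.000,0.126)
cell (6,1): code 1001 → (7.000,1.883)–(6.000,1.164)
cell (7,0): code 0010 → (7.000,0.126)–(7.767,1.000)
cell (7,1): code 0001 → (7.767,1.000)–(7.000,1.883)
total: 6 segments, chained into 1 closed loop(s), length Σ = 5.188488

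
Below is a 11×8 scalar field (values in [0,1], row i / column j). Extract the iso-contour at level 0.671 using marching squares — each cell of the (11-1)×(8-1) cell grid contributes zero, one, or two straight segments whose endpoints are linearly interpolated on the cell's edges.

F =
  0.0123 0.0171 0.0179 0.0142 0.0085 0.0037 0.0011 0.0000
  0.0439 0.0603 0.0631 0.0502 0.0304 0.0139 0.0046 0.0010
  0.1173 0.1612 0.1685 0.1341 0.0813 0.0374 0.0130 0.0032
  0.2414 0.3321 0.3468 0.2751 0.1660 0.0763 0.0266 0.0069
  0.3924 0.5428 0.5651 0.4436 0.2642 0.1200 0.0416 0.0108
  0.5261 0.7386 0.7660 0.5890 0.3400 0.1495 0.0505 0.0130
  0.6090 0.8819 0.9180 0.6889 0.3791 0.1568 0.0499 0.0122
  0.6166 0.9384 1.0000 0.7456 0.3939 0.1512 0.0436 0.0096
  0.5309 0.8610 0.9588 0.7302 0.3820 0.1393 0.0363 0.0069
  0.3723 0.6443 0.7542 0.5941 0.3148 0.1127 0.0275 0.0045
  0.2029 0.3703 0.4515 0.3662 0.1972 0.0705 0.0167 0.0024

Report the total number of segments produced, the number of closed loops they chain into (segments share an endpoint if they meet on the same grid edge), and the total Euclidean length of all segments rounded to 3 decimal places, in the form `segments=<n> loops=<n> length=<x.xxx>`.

cell (4,0): code 0100 → (4.655,1.000)–(5.000,0.682)
cell (4,1): code 1100 → (4.527,2.000)–(4.655,1.000)
cell (4,2): code 1000 → (5.000,2.537)–(4.527,2.000)
cell (5,0): code 0110 → (5.000,0.682)–(6.000,0.227)
cell (5,2): code 1101 → (5.821,3.000)–(5.000,2.537)
cell (5,3): code 1000 → (6.000,3.058)–(5.821,3.000)
cell (6,0): code 0110 → (6.000,0.227)–(7.000,0.169)
cell (6,3): code 1001 → (7.000,3.212)–(6.000,3.058)
cell (7,0): code 0110 → (7.000,0.169)–(8.000,0.424)
cell (7,3): code 1001 → (8.000,3.170)–(7.000,3.212)
cell (8,0): code 0010 → (8.000,0.424)–(8.877,1.000)
cell (8,1): code 0111 → (8.877,1.000)–(9.000,1.243)
cell (8,2): code 1011 → (9.000,2.520)–(8.435,3.000)
cell (8,3): code 0001 → (8.435,3.000)–(8.000,3.170)
cell (9,1): code 0010 → (9.000,1.243)–(9.275,2.000)
cell (9,2): code 0001 → (9.275,2.000)–(9.000,2.520)
total: 16 segments, chained into 1 closed loop(s), length Σ = 12.391865

segments=16 loops=1 length=12.392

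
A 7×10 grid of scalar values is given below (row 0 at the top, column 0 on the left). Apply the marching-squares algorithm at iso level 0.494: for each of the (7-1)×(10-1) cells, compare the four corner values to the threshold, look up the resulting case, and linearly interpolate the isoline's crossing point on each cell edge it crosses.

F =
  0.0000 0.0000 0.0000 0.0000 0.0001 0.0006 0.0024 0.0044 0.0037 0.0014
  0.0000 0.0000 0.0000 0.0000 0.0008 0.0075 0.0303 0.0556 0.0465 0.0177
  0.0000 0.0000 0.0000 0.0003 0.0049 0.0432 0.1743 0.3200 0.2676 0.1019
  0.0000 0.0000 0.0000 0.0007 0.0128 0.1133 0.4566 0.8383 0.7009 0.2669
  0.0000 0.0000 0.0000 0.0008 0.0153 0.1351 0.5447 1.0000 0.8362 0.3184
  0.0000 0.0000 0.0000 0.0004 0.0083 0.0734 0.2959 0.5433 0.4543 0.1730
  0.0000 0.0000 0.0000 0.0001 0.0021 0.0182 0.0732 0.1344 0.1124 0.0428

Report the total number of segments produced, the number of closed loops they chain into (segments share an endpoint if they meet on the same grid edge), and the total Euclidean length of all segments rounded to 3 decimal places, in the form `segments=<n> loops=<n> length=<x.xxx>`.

cell (2,6): code 0100 → (2.336,7.000)–(3.000,6.098)
cell (2,7): code 1100 → (2.523,8.000)–(2.336,7.000)
cell (2,8): code 1000 → (3.000,8.477)–(2.523,8.000)
cell (3,5): code 0100 → (3.425,6.000)–(4.000,5.876)
cell (3,6): code 1110 → (3.000,6.098)–(3.425,6.000)
cell (3,8): code 1001 → (4.000,8.661)–(3.000,8.477)
cell (4,5): code 0010 → (4.000,5.876)–(4.204,6.000)
cell (4,6): code 0111 → (4.204,6.000)–(5.000,6.801)
cell (4,7): code 1011 → (5.000,7.554)–(4.896,8.000)
cell (4,8): code 0001 → (4.896,8.000)–(4.000,8.661)
cell (5,6): code 0010 → (5.000,6.801)–(5.121,7.000)
cell (5,7): code 0001 → (5.121,7.000)–(5.000,7.554)
total: 12 segments, chained into 1 closed loop(s), length Σ = 8.592270

segments=12 loops=1 length=8.592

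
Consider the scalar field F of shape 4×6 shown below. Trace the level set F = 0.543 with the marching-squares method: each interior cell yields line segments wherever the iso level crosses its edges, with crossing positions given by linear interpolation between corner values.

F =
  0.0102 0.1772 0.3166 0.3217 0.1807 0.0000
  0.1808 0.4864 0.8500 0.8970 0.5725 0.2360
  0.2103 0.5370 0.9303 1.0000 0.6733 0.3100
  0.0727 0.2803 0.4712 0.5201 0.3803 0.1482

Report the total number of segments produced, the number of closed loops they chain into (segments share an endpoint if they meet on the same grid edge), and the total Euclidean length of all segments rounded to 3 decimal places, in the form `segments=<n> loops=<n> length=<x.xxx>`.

cell (0,1): code 0100 → (0.424,2.000)–(1.000,1.156)
cell (0,2): code 1100 → (0.385,3.000)–(0.424,2.000)
cell (0,3): code 1100 → (0.925,4.000)–(0.385,3.000)
cell (0,4): code 1000 → (1.000,4.088)–(0.925,4.000)
cell (1,1): code 0110 → (1.000,1.156)–(2.000,1.015)
cell (1,4): code 1001 → (2.000,4.359)–(1.000,4.088)
cell (2,1): code 0010 → (2.000,1.015)–(2.844,2.000)
cell (2,2): code 0011 → (2.844,2.000)–(2.952,3.000)
cell (2,3): code 0011 → (2.952,3.000)–(2.445,4.000)
cell (2,4): code 0001 → (2.445,4.000)–(2.000,4.359)
total: 10 segments, chained into 1 closed loop(s), length Σ = 9.315906

segments=10 loops=1 length=9.316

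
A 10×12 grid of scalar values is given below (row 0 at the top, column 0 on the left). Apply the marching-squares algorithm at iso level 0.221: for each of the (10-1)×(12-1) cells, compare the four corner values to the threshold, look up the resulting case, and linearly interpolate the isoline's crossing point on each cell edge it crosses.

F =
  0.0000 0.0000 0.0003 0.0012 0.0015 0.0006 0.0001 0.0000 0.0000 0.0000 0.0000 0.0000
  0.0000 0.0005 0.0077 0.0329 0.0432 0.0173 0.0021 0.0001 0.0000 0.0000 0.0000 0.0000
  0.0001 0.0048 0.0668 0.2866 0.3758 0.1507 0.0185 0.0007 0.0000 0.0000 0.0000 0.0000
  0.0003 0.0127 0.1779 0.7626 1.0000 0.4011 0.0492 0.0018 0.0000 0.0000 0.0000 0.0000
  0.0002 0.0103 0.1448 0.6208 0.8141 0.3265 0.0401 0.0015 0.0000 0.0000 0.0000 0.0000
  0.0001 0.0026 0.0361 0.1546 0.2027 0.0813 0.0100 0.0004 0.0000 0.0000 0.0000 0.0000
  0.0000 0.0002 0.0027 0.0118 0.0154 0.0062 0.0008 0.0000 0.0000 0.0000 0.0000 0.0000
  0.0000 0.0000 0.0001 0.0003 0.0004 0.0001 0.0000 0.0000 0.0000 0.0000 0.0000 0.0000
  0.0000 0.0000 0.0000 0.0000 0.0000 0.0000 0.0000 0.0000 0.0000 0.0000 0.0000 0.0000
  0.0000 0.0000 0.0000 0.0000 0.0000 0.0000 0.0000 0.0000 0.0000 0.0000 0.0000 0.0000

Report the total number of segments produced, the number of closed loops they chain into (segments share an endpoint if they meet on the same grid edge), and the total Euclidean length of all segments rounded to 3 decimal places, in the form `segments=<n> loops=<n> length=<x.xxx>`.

cell (1,2): code 0100 → (1.741,3.000)–(2.000,2.702)
cell (1,3): code 1100 → (1.535,4.000)–(1.741,3.000)
cell (1,4): code 1000 → (2.000,4.688)–(1.535,4.000)
cell (2,2): code 0110 → (2.000,2.702)–(3.000,2.074)
cell (2,4): code 1101 → (2.281,5.000)–(2.000,4.688)
cell (2,5): code 1000 → (3.000,5.512)–(2.281,5.000)
cell (3,2): code 0110 → (3.000,2.074)–(4.000,2.160)
cell (3,5): code 1001 → (4.000,5.368)–(3.000,5.512)
cell (4,2): code 0010 → (4.000,2.160)–(4.858,3.000)
cell (4,3): code 0011 → (4.858,3.000)–(4.970,4.000)
cell (4,4): code 0011 → (4.970,4.000)–(4.430,5.000)
cell (4,5): code 0001 → (4.430,5.000)–(4.000,5.368)
total: 12 segments, chained into 1 closed loop(s), length Σ = 10.653330

segments=12 loops=1 length=10.653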